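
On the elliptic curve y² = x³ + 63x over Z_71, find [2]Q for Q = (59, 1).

(25, 36)

tangent at (59, 1): λ = (3·59² + 63)/(2·1) ≡ 69/2. 2⁻¹ ≡ 36 (mod 71), so λ ≡ 69·36 ≡ 70.
  x = λ² - 59 - 59 = 4900 - 118 ≡ 25; y = λ·(59 - 25) - 1 ≡ 36. → (25, 36)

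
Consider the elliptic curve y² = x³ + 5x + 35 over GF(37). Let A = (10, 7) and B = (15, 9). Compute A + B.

(10, 7) + (15, 9). λ = (9 - 7)/(15 - 10) ≡ 2/5 mod 37. 5⁻¹ ≡ 15 (mod 37), so λ ≡ 30.
  x = λ² - 10 - 15 = 900 - 25 ≡ 24; y = λ·(10 - 24) - 7 ≡ 17. → (24, 17)

(24, 17)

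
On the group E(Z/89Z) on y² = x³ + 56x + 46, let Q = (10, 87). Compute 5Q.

(35, 84)

Double-and-add on 5 = (101)₂. Start with Q = (10, 87) for the leading 1-bit.
double: tangent at (10, 87): λ = (3·10² + 56)/(2·87) ≡ 0/85. 85⁻¹ ≡ 22 (mod 89), so λ ≡ 0·22 ≡ 0.
  x = λ² - 10 - 10 = 0 - 20 ≡ 69; y = λ·(10 - 69) - 87 ≡ 2. → (69, 2)
double: tangent at (69, 2): λ = (3·69² + 56)/(2·2) ≡ 10/4. 4⁻¹ ≡ 67 (mod 89) since 4·67 = 268 ≡ 1, so λ ≡ 10·67 ≡ 47.
  x = λ² - 69 - 69 = 2209 - 138 ≡ 24; y = λ·(69 - 24) - 2 ≡ 66. → (24, 66)
add Q: (24, 66) + (10, 87). λ = (87 - 66)/(10 - 24) ≡ 21/75 mod 89. 75⁻¹ ≡ 19 (mod 89), so λ ≡ 43.
  x = λ² - 24 - 10 = 1849 - 34 ≡ 35; y = λ·(24 - 35) - 66 ≡ 84. → (35, 84)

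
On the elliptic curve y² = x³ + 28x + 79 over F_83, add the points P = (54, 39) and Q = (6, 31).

(54, 39) + (6, 31). λ = (31 - 39)/(6 - 54) ≡ 75/35 mod 83. 35⁻¹ ≡ 19 (mod 83), so λ ≡ 14.
  x = λ² - 54 - 6 = 196 - 60 ≡ 53; y = λ·(54 - 53) - 39 ≡ 58. → (53, 58)

(53, 58)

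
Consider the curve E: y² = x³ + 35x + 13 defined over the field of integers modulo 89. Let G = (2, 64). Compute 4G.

(32, 80)

Double-and-add on 4 = (100)₂. Start with G = (2, 64) for the leading 1-bit.
double: tangent at (2, 64): λ = (3·2² + 35)/(2·64) ≡ 47/39. 39⁻¹ ≡ 16 (mod 89) since 39·16 = 624 ≡ 1, so λ ≡ 47·16 ≡ 40.
  x = λ² - 2 - 2 = 1600 - 4 ≡ 83; y = λ·(2 - 83) - 64 ≡ 78. → (83, 78)
double: tangent at (83, 78): λ = (3·83² + 35)/(2·78) ≡ 54/67. 67⁻¹ ≡ 4 (mod 89), so λ ≡ 54·4 ≡ 38.
  x = λ² - 83 - 83 = 1444 - 166 ≡ 32; y = λ·(83 - 32) - 78 ≡ 80. → (32, 80)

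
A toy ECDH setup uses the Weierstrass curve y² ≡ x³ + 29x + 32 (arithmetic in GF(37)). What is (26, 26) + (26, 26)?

tangent at (26, 26): λ = (3·26² + 29)/(2·26) ≡ 22/15. 15⁻¹ ≡ 5 (mod 37), so λ ≡ 22·5 ≡ 36.
  x = λ² - 26 - 26 = 1296 - 52 ≡ 23; y = λ·(26 - 23) - 26 ≡ 8. → (23, 8)

(23, 8)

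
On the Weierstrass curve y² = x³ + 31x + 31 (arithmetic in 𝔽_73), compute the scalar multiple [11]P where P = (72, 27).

Double-and-add on 11 = (1011)₂. Start with P = (72, 27) for the leading 1-bit.
double: tangent at (72, 27): λ = (3·72² + 31)/(2·27) ≡ 34/54. 54⁻¹ ≡ 23 (mod 73) since 54·23 = 1242 ≡ 1, so λ ≡ 34·23 ≡ 52.
  x = λ² - 72 - 72 = 2704 - 144 ≡ 5; y = λ·(72 - 5) - 27 ≡ 26. → (5, 26)
double: tangent at (5, 26): λ = (3·5² + 31)/(2·26) ≡ 33/52. 52⁻¹ ≡ 66 (mod 73), so λ ≡ 33·66 ≡ 61.
  x = λ² - 5 - 5 = 3721 - 10 ≡ 61; y = λ·(5 - 61) - 26 ≡ 62. → (61, 62)
add P: (61, 62) + (72, 27). λ = (27 - 62)/(72 - 61) ≡ 38/11 mod 73. 11⁻¹ ≡ 20 (mod 73), so λ ≡ 30.
  x = λ² - 61 - 72 = 900 - 133 ≡ 37; y = λ·(61 - 37) - 62 ≡ 1. → (37, 1)
double: tangent at (37, 1): λ = (3·37² + 31)/(2·1) ≡ 50/2. 2⁻¹ ≡ 37 (mod 73), so λ ≡ 50·37 ≡ 25.
  x = λ² - 37 - 37 = 625 - 74 ≡ 40; y = λ·(37 - 40) - 1 ≡ 70. → (40, 70)
add P: (40, 70) + (72, 27). λ = (27 - 70)/(72 - 40) ≡ 30/32 mod 73. 32⁻¹ ≡ 16 (mod 73), so λ ≡ 42.
  x = λ² - 40 - 72 = 1764 - 112 ≡ 46; y = λ·(40 - 46) - 70 ≡ 43. → (46, 43)

(46, 43)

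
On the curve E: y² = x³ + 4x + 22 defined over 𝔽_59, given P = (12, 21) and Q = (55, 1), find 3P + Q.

First 3P:
Repeated addition: build up to 3P.
2P: tangent at (12, 21): λ = (3·12² + 4)/(2·21) ≡ 23/42. 42⁻¹ ≡ 52 (mod 59), so λ ≡ 23·52 ≡ 16.
  x = λ² - 12 - 12 = 256 - 24 ≡ 55; y = λ·(12 - 55) - 21 ≡ 58. → (55, 58)
3P: (55, 58) + (12, 21). λ = (21 - 58)/(12 - 55) ≡ 22/16 mod 59. 16⁻¹ ≡ 48 (mod 59), so λ ≡ 53.
  x = λ² - 55 - 12 = 2809 - 67 ≡ 28; y = λ·(55 - 28) - 58 ≡ 16. → (28, 16)
3P = (28, 16).
Finally 3P + Q:
(28, 16) + (55, 1). λ = (1 - 16)/(55 - 28) ≡ 44/27 mod 59. 27⁻¹ ≡ 35 (mod 59), so λ ≡ 6.
  x = λ² - 28 - 55 = 36 - 83 ≡ 12; y = λ·(28 - 12) - 16 ≡ 21. → (12, 21)

(12, 21)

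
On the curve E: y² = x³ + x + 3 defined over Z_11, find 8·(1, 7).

Write Q = (1, 7).
Repeated addition: build up to 8Q.
2Q: tangent at (1, 7): λ = (3·1² + 1)/(2·7) ≡ 4/3. 3⁻¹ ≡ 4 (mod 11), so λ ≡ 4·4 ≡ 5.
  x = λ² - 1 - 1 = 25 - 2 ≡ 1; y = λ·(1 - 1) - 7 ≡ 4. → (1, 4)
3Q: (1, 4) + (1, 7): same x and y₁ ≡ -y₂, so the sum is 𝒪.
4Q: 𝒪 + (1, 7) = (1, 7) (identity).
5Q: tangent at (1, 7): λ = (3·1² + 1)/(2·7) ≡ 4/3. 3⁻¹ ≡ 4 (mod 11), so λ ≡ 4·4 ≡ 5.
  x = λ² - 1 - 1 = 25 - 2 ≡ 1; y = λ·(1 - 1) - 7 ≡ 4. → (1, 4)
6Q: (1, 4) + (1, 7): same x and y₁ ≡ -y₂, so the sum is 𝒪.
7Q: 𝒪 + (1, 7) = (1, 7) (identity).
8Q: tangent at (1, 7): λ = (3·1² + 1)/(2·7) ≡ 4/3. 3⁻¹ ≡ 4 (mod 11) since 3·4 = 12 ≡ 1, so λ ≡ 4·4 ≡ 5.
  x = λ² - 1 - 1 = 25 - 2 ≡ 1; y = λ·(1 - 1) - 7 ≡ 4. → (1, 4)

(1, 4)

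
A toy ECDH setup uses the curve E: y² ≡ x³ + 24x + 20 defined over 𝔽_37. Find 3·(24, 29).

(32, 16)

Write Q = (24, 29).
Repeated addition: build up to 3Q.
2Q: tangent at (24, 29): λ = (3·24² + 24)/(2·29) ≡ 13/21. 21⁻¹ ≡ 30 (mod 37), so λ ≡ 13·30 ≡ 20.
  x = λ² - 24 - 24 = 400 - 48 ≡ 19; y = λ·(24 - 19) - 29 ≡ 34. → (19, 34)
3Q: (19, 34) + (24, 29). λ = (29 - 34)/(24 - 19) ≡ 32/5 mod 37. 5⁻¹ ≡ 15 (mod 37) since 5·15 = 75 ≡ 1, so λ ≡ 36.
  x = λ² - 19 - 24 = 1296 - 43 ≡ 32; y = λ·(19 - 32) - 34 ≡ 16. → (32, 16)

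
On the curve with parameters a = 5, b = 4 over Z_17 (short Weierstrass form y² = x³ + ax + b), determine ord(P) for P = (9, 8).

8

2P: tangent at (9, 8): λ = (3·9² + 5)/(2·8) ≡ 10/16. 16⁻¹ ≡ 16 (mod 17) since 16·16 = 256 ≡ 1, so λ ≡ 10·16 ≡ 7.
  x = λ² - 9 - 9 = 49 - 18 ≡ 14; y = λ·(9 - 14) - 8 ≡ 8. → (14, 8)
3P: (14, 8) + (9, 8). λ = (8 - 8)/(9 - 14) ≡ 0/12 mod 17. 12⁻¹ ≡ 10 (mod 17), so λ ≡ 0.
  x = λ² - 14 - 9 = 0 - 23 ≡ 11; y = λ·(14 - 11) - 8 ≡ 9. → (11, 9)
4P: (11, 9) + (9, 8). λ = (8 - 9)/(9 - 11) ≡ 16/15 mod 17. 15⁻¹ ≡ 8 (mod 17), so λ ≡ 9.
  x = λ² - 11 - 9 = 81 - 20 ≡ 10; y = λ·(11 - 10) - 9 ≡ 0. → (10, 0)
5P: (10, 0) + (9, 8). λ = (8 - 0)/(9 - 10) ≡ 8/16 mod 17. 16⁻¹ ≡ 16 (mod 17) since 16·16 = 256 ≡ 1, so λ ≡ 9.
  x = λ² - 10 - 9 = 81 - 19 ≡ 11; y = λ·(10 - 11) - 0 ≡ 8. → (11, 8)
6P: (11, 8) + (9, 8). λ = (8 - 8)/(9 - 11) ≡ 0/15 mod 17. 15⁻¹ ≡ 8 (mod 17), so λ ≡ 0.
  x = λ² - 11 - 9 = 0 - 20 ≡ 14; y = λ·(11 - 14) - 8 ≡ 9. → (14, 9)
7P: (14, 9) + (9, 8). λ = (8 - 9)/(9 - 14) ≡ 16/12 mod 17. 12⁻¹ ≡ 10 (mod 17), so λ ≡ 7.
  x = λ² - 14 - 9 = 49 - 23 ≡ 9; y = λ·(14 - 9) - 9 ≡ 9. → (9, 9)
8P: (9, 9) + (9, 8): same x and y₁ ≡ -y₂, so the sum is ∞.
8P = ∞, so the order is 8.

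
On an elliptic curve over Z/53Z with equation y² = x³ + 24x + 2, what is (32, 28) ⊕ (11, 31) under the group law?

(23, 1)

(32, 28) + (11, 31). λ = (31 - 28)/(11 - 32) ≡ 3/32 mod 53. 32⁻¹ ≡ 5 (mod 53), so λ ≡ 15.
  x = λ² - 32 - 11 = 225 - 43 ≡ 23; y = λ·(32 - 23) - 28 ≡ 1. → (23, 1)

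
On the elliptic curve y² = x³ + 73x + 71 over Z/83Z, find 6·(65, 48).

(21, 18)

Write Q = (65, 48).
Repeated addition: build up to 6Q.
2Q: tangent at (65, 48): λ = (3·65² + 73)/(2·48) ≡ 49/13. 13⁻¹ ≡ 32 (mod 83), so λ ≡ 49·32 ≡ 74.
  x = λ² - 65 - 65 = 5476 - 130 ≡ 34; y = λ·(65 - 34) - 48 ≡ 5. → (34, 5)
3Q: (34, 5) + (65, 48). λ = (48 - 5)/(65 - 34) ≡ 43/31 mod 83. 31⁻¹ ≡ 75 (mod 83), so λ ≡ 71.
  x = λ² - 34 - 65 = 5041 - 99 ≡ 45; y = λ·(34 - 45) - 5 ≡ 44. → (45, 44)
4Q: (45, 44) + (65, 48). λ = (48 - 44)/(65 - 45) ≡ 4/20 mod 83. 20⁻¹ ≡ 54 (mod 83), so λ ≡ 50.
  x = λ² - 45 - 65 = 2500 - 110 ≡ 66; y = λ·(45 - 66) - 44 ≡ 68. → (66, 68)
5Q: (66, 68) + (65, 48). λ = (48 - 68)/(65 - 66) ≡ 63/82 mod 83. 82⁻¹ ≡ 82 (mod 83), so λ ≡ 20.
  x = λ² - 66 - 65 = 400 - 131 ≡ 20; y = λ·(66 - 20) - 68 ≡ 22. → (20, 22)
6Q: (20, 22) + (65, 48). λ = (48 - 22)/(65 - 20) ≡ 26/45 mod 83. 45⁻¹ ≡ 24 (mod 83) since 45·24 = 1080 ≡ 1, so λ ≡ 43.
  x = λ² - 20 - 65 = 1849 - 85 ≡ 21; y = λ·(20 - 21) - 22 ≡ 18. → (21, 18)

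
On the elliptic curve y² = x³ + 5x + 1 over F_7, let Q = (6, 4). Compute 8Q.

Repeated addition: build up to 8Q.
2Q: tangent at (6, 4): λ = (3·6² + 5)/(2·4) ≡ 1/1. 1⁻¹ ≡ 1 (mod 7) since 1·1 = 1 ≡ 1, so λ ≡ 1·1 ≡ 1.
  x = λ² - 6 - 6 = 1 - 12 ≡ 3; y = λ·(6 - 3) - 4 ≡ 6. → (3, 6)
3Q: (3, 6) + (6, 4). λ = (4 - 6)/(6 - 3) ≡ 5/3 mod 7. 3⁻¹ ≡ 5 (mod 7), so λ ≡ 4.
  x = λ² - 3 - 6 = 16 - 9 ≡ 0; y = λ·(3 - 0) - 6 ≡ 6. → (0, 6)
4Q: (0, 6) + (6, 4). λ = (4 - 6)/(6 - 0) ≡ 5/6 mod 7. 6⁻¹ ≡ 6 (mod 7) since 6·6 = 36 ≡ 1, so λ ≡ 2.
  x = λ² - 0 - 6 = 4 - 6 ≡ 5; y = λ·(0 - 5) - 6 ≡ 5. → (5, 5)
5Q: (5, 5) + (6, 4). λ = (4 - 5)/(6 - 5) ≡ 6/1 mod 7. 1⁻¹ ≡ 1 (mod 7) since 1·1 = 1 ≡ 1, so λ ≡ 6.
  x = λ² - 5 - 6 = 36 - 11 ≡ 4; y = λ·(5 - 4) - 5 ≡ 1. → (4, 1)
6Q: (4, 1) + (6, 4). λ = (4 - 1)/(6 - 4) ≡ 3/2 mod 7. 2⁻¹ ≡ 4 (mod 7) since 2·4 = 8 ≡ 1, so λ ≡ 5.
  x = λ² - 4 - 6 = 25 - 10 ≡ 1; y = λ·(4 - 1) - 1 ≡ 0. → (1, 0)
7Q: (1, 0) + (6, 4). λ = (4 - 0)/(6 - 1) ≡ 4/5 mod 7. 5⁻¹ ≡ 3 (mod 7) since 5·3 = 15 ≡ 1, so λ ≡ 5.
  x = λ² - 1 - 6 = 25 - 7 ≡ 4; y = λ·(1 - 4) - 0 ≡ 6. → (4, 6)
8Q: (4, 6) + (6, 4). λ = (4 - 6)/(6 - 4) ≡ 5/2 mod 7. 2⁻¹ ≡ 4 (mod 7), so λ ≡ 6.
  x = λ² - 4 - 6 = 36 - 10 ≡ 5; y = λ·(4 - 5) - 6 ≡ 2. → (5, 2)

(5, 2)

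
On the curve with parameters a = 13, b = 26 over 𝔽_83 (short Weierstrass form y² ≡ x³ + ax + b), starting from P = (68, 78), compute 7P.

(68, 5)

Repeated addition: build up to 7P.
2P: tangent at (68, 78): λ = (3·68² + 13)/(2·78) ≡ 24/73. 73⁻¹ ≡ 58 (mod 83) since 73·58 = 4234 ≡ 1, so λ ≡ 24·58 ≡ 64.
  x = λ² - 68 - 68 = 4096 - 136 ≡ 59; y = λ·(68 - 59) - 78 ≡ 0. → (59, 0)
3P: (59, 0) + (68, 78). λ = (78 - 0)/(68 - 59) ≡ 78/9 mod 83. 9⁻¹ ≡ 37 (mod 83), so λ ≡ 64.
  x = λ² - 59 - 68 = 4096 - 127 ≡ 68; y = λ·(59 - 68) - 0 ≡ 5. → (68, 5)
4P: (68, 5) + (68, 78): same x and y₁ ≡ -y₂, so the sum is ∞.
5P: ∞ + (68, 78) = (68, 78) (identity).
6P: tangent at (68, 78): λ = (3·68² + 13)/(2·78) ≡ 24/73. 73⁻¹ ≡ 58 (mod 83), so λ ≡ 24·58 ≡ 64.
  x = λ² - 68 - 68 = 4096 - 136 ≡ 59; y = λ·(68 - 59) - 78 ≡ 0. → (59, 0)
7P: (59, 0) + (68, 78). λ = (78 - 0)/(68 - 59) ≡ 78/9 mod 83. 9⁻¹ ≡ 37 (mod 83), so λ ≡ 64.
  x = λ² - 59 - 68 = 4096 - 127 ≡ 68; y = λ·(59 - 68) - 0 ≡ 5. → (68, 5)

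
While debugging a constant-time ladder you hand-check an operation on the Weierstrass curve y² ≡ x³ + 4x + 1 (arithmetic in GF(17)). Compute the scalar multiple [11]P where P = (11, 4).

Repeated addition: build up to 11P.
2P: tangent at (11, 4): λ = (3·11² + 4)/(2·4) ≡ 10/8. 8⁻¹ ≡ 15 (mod 17), so λ ≡ 10·15 ≡ 14.
  x = λ² - 11 - 11 = 196 - 22 ≡ 4; y = λ·(11 - 4) - 4 ≡ 9. → (4, 9)
3P: (4, 9) + (11, 4). λ = (4 - 9)/(11 - 4) ≡ 12/7 mod 17. 7⁻¹ ≡ 5 (mod 17), so λ ≡ 9.
  x = λ² - 4 - 11 = 81 - 15 ≡ 15; y = λ·(4 - 15) - 9 ≡ 11. → (15, 11)
4P: (15, 11) + (11, 4). λ = (4 - 11)/(11 - 15) ≡ 10/13 mod 17. 13⁻¹ ≡ 4 (mod 17) since 13·4 = 52 ≡ 1, so λ ≡ 6.
  x = λ² - 15 - 11 = 36 - 26 ≡ 10; y = λ·(15 - 10) - 11 ≡ 2. → (10, 2)
5P: (10, 2) + (11, 4). λ = (4 - 2)/(11 - 10) ≡ 2/1 mod 17. 1⁻¹ ≡ 1 (mod 17), so λ ≡ 2.
  x = λ² - 10 - 11 = 4 - 21 ≡ 0; y = λ·(10 - 0) - 2 ≡ 1. → (0, 1)
6P: (0, 1) + (11, 4). λ = (4 - 1)/(11 - 0) ≡ 3/11 mod 17. 11⁻¹ ≡ 14 (mod 17) since 11·14 = 154 ≡ 1, so λ ≡ 8.
  x = λ² - 0 - 11 = 64 - 11 ≡ 2; y = λ·(0 - 2) - 1 ≡ 0. → (2, 0)
7P: (2, 0) + (11, 4). λ = (4 - 0)/(11 - 2) ≡ 4/9 mod 17. 9⁻¹ ≡ 2 (mod 17), so λ ≡ 8.
  x = λ² - 2 - 11 = 64 - 13 ≡ 0; y = λ·(2 - 0) - 0 ≡ 16. → (0, 16)
8P: (0, 16) + (11, 4). λ = (4 - 16)/(11 - 0) ≡ 5/11 mod 17. 11⁻¹ ≡ 14 (mod 17) since 11·14 = 154 ≡ 1, so λ ≡ 2.
  x = λ² - 0 - 11 = 4 - 11 ≡ 10; y = λ·(0 - 10) - 16 ≡ 15. → (10, 15)
9P: (10, 15) + (11, 4). λ = (4 - 15)/(11 - 10) ≡ 6/1 mod 17. 1⁻¹ ≡ 1 (mod 17), so λ ≡ 6.
  x = λ² - 10 - 11 = 36 - 21 ≡ 15; y = λ·(10 - 15) - 15 ≡ 6. → (15, 6)
10P: (15, 6) + (11, 4). λ = (4 - 6)/(11 - 15) ≡ 15/13 mod 17. 13⁻¹ ≡ 4 (mod 17), so λ ≡ 9.
  x = λ² - 15 - 11 = 81 - 26 ≡ 4; y = λ·(15 - 4) - 6 ≡ 8. → (4, 8)
11P: (4, 8) + (11, 4). λ = (4 - 8)/(11 - 4) ≡ 13/7 mod 17. 7⁻¹ ≡ 5 (mod 17), so λ ≡ 14.
  x = λ² - 4 - 11 = 196 - 15 ≡ 11; y = λ·(4 - 11) - 8 ≡ 13. → (11, 13)

(11, 13)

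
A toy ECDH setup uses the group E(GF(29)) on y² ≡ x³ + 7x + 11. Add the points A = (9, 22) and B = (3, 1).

(22, 5)

(9, 22) + (3, 1). λ = (1 - 22)/(3 - 9) ≡ 8/23 mod 29. 23⁻¹ ≡ 24 (mod 29), so λ ≡ 18.
  x = λ² - 9 - 3 = 324 - 12 ≡ 22; y = λ·(9 - 22) - 22 ≡ 5. → (22, 5)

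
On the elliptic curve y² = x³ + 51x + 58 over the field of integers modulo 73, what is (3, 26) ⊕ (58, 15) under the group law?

(3, 26) + (58, 15). λ = (15 - 26)/(58 - 3) ≡ 62/55 mod 73. 55⁻¹ ≡ 4 (mod 73) since 55·4 = 220 ≡ 1, so λ ≡ 29.
  x = λ² - 3 - 58 = 841 - 61 ≡ 50; y = λ·(3 - 50) - 26 ≡ 71. → (50, 71)

(50, 71)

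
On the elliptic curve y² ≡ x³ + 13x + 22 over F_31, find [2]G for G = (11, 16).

tangent at (11, 16): λ = (3·11² + 13)/(2·16) ≡ 4/1. 1⁻¹ ≡ 1 (mod 31), so λ ≡ 4·1 ≡ 4.
  x = λ² - 11 - 11 = 16 - 22 ≡ 25; y = λ·(11 - 25) - 16 ≡ 21. → (25, 21)

(25, 21)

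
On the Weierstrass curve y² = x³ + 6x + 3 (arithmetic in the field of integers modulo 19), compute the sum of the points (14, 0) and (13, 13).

(9, 11)

(14, 0) + (13, 13). λ = (13 - 0)/(13 - 14) ≡ 13/18 mod 19. 18⁻¹ ≡ 18 (mod 19), so λ ≡ 6.
  x = λ² - 14 - 13 = 36 - 27 ≡ 9; y = λ·(14 - 9) - 0 ≡ 11. → (9, 11)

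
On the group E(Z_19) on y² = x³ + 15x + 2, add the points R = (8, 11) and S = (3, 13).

(15, 7)

(8, 11) + (3, 13). λ = (13 - 11)/(3 - 8) ≡ 2/14 mod 19. 14⁻¹ ≡ 15 (mod 19), so λ ≡ 11.
  x = λ² - 8 - 3 = 121 - 11 ≡ 15; y = λ·(8 - 15) - 11 ≡ 7. → (15, 7)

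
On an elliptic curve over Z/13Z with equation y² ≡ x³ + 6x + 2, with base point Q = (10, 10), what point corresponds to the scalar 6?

(2, 10)

Repeated addition: build up to 6Q.
2Q: tangent at (10, 10): λ = (3·10² + 6)/(2·10) ≡ 7/7. 7⁻¹ ≡ 2 (mod 13), so λ ≡ 7·2 ≡ 1.
  x = λ² - 10 - 10 = 1 - 20 ≡ 7; y = λ·(10 - 7) - 10 ≡ 6. → (7, 6)
3Q: (7, 6) + (10, 10). λ = (10 - 6)/(10 - 7) ≡ 4/3 mod 13. 3⁻¹ ≡ 9 (mod 13) since 3·9 = 27 ≡ 1, so λ ≡ 10.
  x = λ² - 7 - 10 = 100 - 17 ≡ 5; y = λ·(7 - 5) - 6 ≡ 1. → (5, 1)
4Q: (5, 1) + (10, 10). λ = (10 - 1)/(10 - 5) ≡ 9/5 mod 13. 5⁻¹ ≡ 8 (mod 13), so λ ≡ 7.
  x = λ² - 5 - 10 = 49 - 15 ≡ 8; y = λ·(5 - 8) - 1 ≡ 4. → (8, 4)
5Q: (8, 4) + (10, 10). λ = (10 - 4)/(10 - 8) ≡ 6/2 mod 13. 2⁻¹ ≡ 7 (mod 13), so λ ≡ 3.
  x = λ² - 8 - 10 = 9 - 18 ≡ 4; y = λ·(8 - 4) - 4 ≡ 8. → (4, 8)
6Q: (4, 8) + (10, 10). λ = (10 - 8)/(10 - 4) ≡ 2/6 mod 13. 6⁻¹ ≡ 11 (mod 13) since 6·11 = 66 ≡ 1, so λ ≡ 9.
  x = λ² - 4 - 10 = 81 - 14 ≡ 2; y = λ·(4 - 2) - 8 ≡ 10. → (2, 10)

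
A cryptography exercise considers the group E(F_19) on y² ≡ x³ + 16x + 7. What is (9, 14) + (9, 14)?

tangent at (9, 14): λ = (3·9² + 16)/(2·14) ≡ 12/9. 9⁻¹ ≡ 17 (mod 19), so λ ≡ 12·17 ≡ 14.
  x = λ² - 9 - 9 = 196 - 18 ≡ 7; y = λ·(9 - 7) - 14 ≡ 14. → (7, 14)

(7, 14)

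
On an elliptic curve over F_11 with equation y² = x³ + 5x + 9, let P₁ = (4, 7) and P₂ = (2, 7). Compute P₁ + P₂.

(4, 7) + (2, 7). λ = (7 - 7)/(2 - 4) ≡ 0/9 mod 11. 9⁻¹ ≡ 5 (mod 11), so λ ≡ 0.
  x = λ² - 4 - 2 = 0 - 6 ≡ 5; y = λ·(4 - 5) - 7 ≡ 4. → (5, 4)

(5, 4)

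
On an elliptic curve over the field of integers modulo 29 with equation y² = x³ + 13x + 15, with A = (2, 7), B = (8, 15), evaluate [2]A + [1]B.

First 2A:
Repeated addition: build up to 2A.
2A: tangent at (2, 7): λ = (3·2² + 13)/(2·7) ≡ 25/14. 14⁻¹ ≡ 27 (mod 29), so λ ≡ 25·27 ≡ 8.
  x = λ² - 2 - 2 = 64 - 4 ≡ 2; y = λ·(2 - 2) - 7 ≡ 22. → (2, 22)
2A = (2, 22).
Finally 2A + B:
(2, 22) + (8, 15). λ = (15 - 22)/(8 - 2) ≡ 22/6 mod 29. 6⁻¹ ≡ 5 (mod 29) since 6·5 = 30 ≡ 1, so λ ≡ 23.
  x = λ² - 2 - 8 = 529 - 10 ≡ 26; y = λ·(2 - 26) - 22 ≡ 6. → (26, 6)

(26, 6)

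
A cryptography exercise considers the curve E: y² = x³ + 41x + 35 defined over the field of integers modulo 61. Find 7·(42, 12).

Write P = (42, 12).
Double-and-add on 7 = (111)₂. Start with P = (42, 12) for the leading 1-bit.
double: tangent at (42, 12): λ = (3·42² + 41)/(2·12) ≡ 26/24. 24⁻¹ ≡ 28 (mod 61), so λ ≡ 26·28 ≡ 57.
  x = λ² - 42 - 42 = 3249 - 84 ≡ 54; y = λ·(42 - 54) - 12 ≡ 36. → (54, 36)
add P: (54, 36) + (42, 12). λ = (12 - 36)/(42 - 54) ≡ 37/49 mod 61. 49⁻¹ ≡ 5 (mod 61), so λ ≡ 2.
  x = λ² - 54 - 42 = 4 - 96 ≡ 30; y = λ·(54 - 30) - 36 ≡ 12. → (30, 12)
double: tangent at (30, 12): λ = (3·30² + 41)/(2·12) ≡ 57/24. 24⁻¹ ≡ 28 (mod 61), so λ ≡ 57·28 ≡ 10.
  x = λ² - 30 - 30 = 100 - 60 ≡ 40; y = λ·(30 - 40) - 12 ≡ 10. → (40, 10)
add P: (40, 10) + (42, 12). λ = (12 - 10)/(42 - 40) ≡ 2/2 mod 61. 2⁻¹ ≡ 31 (mod 61), so λ ≡ 1.
  x = λ² - 40 - 42 = 1 - 82 ≡ 41; y = λ·(40 - 41) - 10 ≡ 50. → (41, 50)

(41, 50)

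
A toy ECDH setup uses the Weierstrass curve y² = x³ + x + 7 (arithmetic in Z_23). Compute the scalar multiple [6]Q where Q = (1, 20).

Repeated addition: build up to 6Q.
2Q: tangent at (1, 20): λ = (3·1² + 1)/(2·20) ≡ 4/17. 17⁻¹ ≡ 19 (mod 23), so λ ≡ 4·19 ≡ 7.
  x = λ² - 1 - 1 = 49 - 2 ≡ 1; y = λ·(1 - 1) - 20 ≡ 3. → (1, 3)
3Q: (1, 3) + (1, 20): same x and y₁ ≡ -y₂, so the sum is O.
4Q: O + (1, 20) = (1, 20) (identity).
5Q: tangent at (1, 20): λ = (3·1² + 1)/(2·20) ≡ 4/17. 17⁻¹ ≡ 19 (mod 23), so λ ≡ 4·19 ≡ 7.
  x = λ² - 1 - 1 = 49 - 2 ≡ 1; y = λ·(1 - 1) - 20 ≡ 3. → (1, 3)
6Q: (1, 3) + (1, 20): same x and y₁ ≡ -y₂, so the sum is O.

O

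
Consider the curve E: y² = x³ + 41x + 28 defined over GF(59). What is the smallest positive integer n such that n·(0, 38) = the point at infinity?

2P: tangent at (0, 38): λ = (3·0² + 41)/(2·38) ≡ 41/17. 17⁻¹ ≡ 7 (mod 59), so λ ≡ 41·7 ≡ 51.
  x = λ² - 0 - 0 = 2601 - 0 ≡ 5; y = λ·(0 - 5) - 38 ≡ 2. → (5, 2)
3P: (5, 2) + (0, 38). λ = (38 - 2)/(0 - 5) ≡ 36/54 mod 59. 54⁻¹ ≡ 47 (mod 59), so λ ≡ 40.
  x = λ² - 5 - 0 = 1600 - 5 ≡ 2; y = λ·(5 - 2) - 2 ≡ 0. → (2, 0)
4P: (2, 0) + (0, 38). λ = (38 - 0)/(0 - 2) ≡ 38/57 mod 59. 57⁻¹ ≡ 29 (mod 59), so λ ≡ 40.
  x = λ² - 2 - 0 = 1600 - 2 ≡ 5; y = λ·(2 - 5) - 0 ≡ 57. → (5, 57)
5P: (5, 57) + (0, 38). λ = (38 - 57)/(0 - 5) ≡ 40/54 mod 59. 54⁻¹ ≡ 47 (mod 59), so λ ≡ 51.
  x = λ² - 5 - 0 = 2601 - 5 ≡ 0; y = λ·(5 - 0) - 57 ≡ 21. → (0, 21)
6P: (0, 21) + (0, 38): same x and y₁ ≡ -y₂, so the sum is the point at infinity.
6P = the point at infinity, so the order is 6.

6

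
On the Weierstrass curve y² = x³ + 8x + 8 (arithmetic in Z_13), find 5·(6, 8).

(6, 8)

Write Q = (6, 8).
Repeated addition: build up to 5Q.
2Q: tangent at (6, 8): λ = (3·6² + 8)/(2·8) ≡ 12/3. 3⁻¹ ≡ 9 (mod 13), so λ ≡ 12·9 ≡ 4.
  x = λ² - 6 - 6 = 16 - 12 ≡ 4; y = λ·(6 - 4) - 8 ≡ 0. → (4, 0)
3Q: (4, 0) + (6, 8). λ = (8 - 0)/(6 - 4) ≡ 8/2 mod 13. 2⁻¹ ≡ 7 (mod 13), so λ ≡ 4.
  x = λ² - 4 - 6 = 16 - 10 ≡ 6; y = λ·(4 - 6) - 0 ≡ 5. → (6, 5)
4Q: (6, 5) + (6, 8): same x and y₁ ≡ -y₂, so the sum is O.
5Q: O + (6, 8) = (6, 8) (identity).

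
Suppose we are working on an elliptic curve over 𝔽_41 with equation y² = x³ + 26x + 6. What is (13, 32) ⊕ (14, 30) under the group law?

(18, 19)

(13, 32) + (14, 30). λ = (30 - 32)/(14 - 13) ≡ 39/1 mod 41. 1⁻¹ ≡ 1 (mod 41), so λ ≡ 39.
  x = λ² - 13 - 14 = 1521 - 27 ≡ 18; y = λ·(13 - 18) - 32 ≡ 19. → (18, 19)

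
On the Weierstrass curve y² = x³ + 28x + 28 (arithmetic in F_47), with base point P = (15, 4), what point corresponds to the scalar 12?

(12, 27)

Double-and-add on 12 = (1100)₂. Start with P = (15, 4) for the leading 1-bit.
double: tangent at (15, 4): λ = (3·15² + 28)/(2·4) ≡ 45/8. 8⁻¹ ≡ 6 (mod 47) since 8·6 = 48 ≡ 1, so λ ≡ 45·6 ≡ 35.
  x = λ² - 15 - 15 = 1225 - 30 ≡ 20; y = λ·(15 - 20) - 4 ≡ 9. → (20, 9)
add P: (20, 9) + (15, 4). λ = (4 - 9)/(15 - 20) ≡ 42/42 mod 47. 42⁻¹ ≡ 28 (mod 47), so λ ≡ 1.
  x = λ² - 20 - 15 = 1 - 35 ≡ 13; y = λ·(20 - 13) - 9 ≡ 45. → (13, 45)
double: tangent at (13, 45): λ = (3·13² + 28)/(2·45) ≡ 18/43. 43⁻¹ ≡ 35 (mod 47) since 43·35 = 1505 ≡ 1, so λ ≡ 18·35 ≡ 19.
  x = λ² - 13 - 13 = 361 - 26 ≡ 6; y = λ·(13 - 6) - 45 ≡ 41. → (6, 41)
double: tangent at (6, 41): λ = (3·6² + 28)/(2·41) ≡ 42/35. 35⁻¹ ≡ 43 (mod 47), so λ ≡ 42·43 ≡ 20.
  x = λ² - 6 - 6 = 400 - 12 ≡ 12; y = λ·(6 - 12) - 41 ≡ 27. → (12, 27)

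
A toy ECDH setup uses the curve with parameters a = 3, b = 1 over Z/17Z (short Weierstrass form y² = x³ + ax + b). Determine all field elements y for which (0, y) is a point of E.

x³ + 3x + 1 = 1 ≡ 1 (mod 17).
Square roots of 1 mod 17: 1 and 16 (since 1² = 1 ≡ 1).

1, 16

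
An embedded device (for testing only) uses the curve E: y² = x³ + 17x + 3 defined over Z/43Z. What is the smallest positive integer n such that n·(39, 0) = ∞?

2P: (39, 0) + (39, 0): same x and y₁ ≡ -y₂, so the sum is ∞.
2P = ∞, so the order is 2.

2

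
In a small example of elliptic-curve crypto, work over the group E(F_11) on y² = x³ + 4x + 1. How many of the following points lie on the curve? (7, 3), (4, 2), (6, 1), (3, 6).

2

(7, 3): 3² ≡ 9, rhs ≡ 9 → on.
(4, 2): 2² ≡ 4, rhs ≡ 4 → on.
(6, 1): 1² ≡ 1, rhs ≡ 10 → off.
(3, 6): 6² ≡ 3, rhs ≡ 7 → off.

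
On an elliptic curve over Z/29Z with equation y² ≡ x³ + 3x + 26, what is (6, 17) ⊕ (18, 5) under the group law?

(6, 17) + (18, 5). λ = (5 - 17)/(18 - 6) ≡ 17/12 mod 29. 12⁻¹ ≡ 17 (mod 29) since 12·17 = 204 ≡ 1, so λ ≡ 28.
  x = λ² - 6 - 18 = 784 - 24 ≡ 6; y = λ·(6 - 6) - 17 ≡ 12. → (6, 12)

(6, 12)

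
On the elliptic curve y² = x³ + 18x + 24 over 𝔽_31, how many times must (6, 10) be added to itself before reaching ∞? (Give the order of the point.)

2P: tangent at (6, 10): λ = (3·6² + 18)/(2·10) ≡ 2/20. 20⁻¹ ≡ 14 (mod 31), so λ ≡ 2·14 ≡ 28.
  x = λ² - 6 - 6 = 784 - 12 ≡ 28; y = λ·(6 - 28) - 10 ≡ 25. → (28, 25)
3P: (28, 25) + (6, 10). λ = (10 - 25)/(6 - 28) ≡ 16/9 mod 31. 9⁻¹ ≡ 7 (mod 31) since 9·7 = 63 ≡ 1, so λ ≡ 19.
  x = λ² - 28 - 6 = 361 - 34 ≡ 17; y = λ·(28 - 17) - 25 ≡ 29. → (17, 29)
4P: (17, 29) + (6, 10). λ = (10 - 29)/(6 - 17) ≡ 12/20 mod 31. 20⁻¹ ≡ 14 (mod 31), so λ ≡ 13.
  x = λ² - 17 - 6 = 169 - 23 ≡ 22; y = λ·(17 - 22) - 29 ≡ 30. → (22, 30)
5P: (22, 30) + (6, 10). λ = (10 - 30)/(6 - 22) ≡ 11/15 mod 31. 15⁻¹ ≡ 29 (mod 31) since 15·29 = 435 ≡ 1, so λ ≡ 9.
  x = λ² - 22 - 6 = 81 - 28 ≡ 22; y = λ·(22 - 22) - 30 ≡ 1. → (22, 1)
6P: (22, 1) + (6, 10). λ = (10 - 1)/(6 - 22) ≡ 9/15 mod 31. 15⁻¹ ≡ 29 (mod 31) since 15·29 = 435 ≡ 1, so λ ≡ 13.
  x = λ² - 22 - 6 = 169 - 28 ≡ 17; y = λ·(22 - 17) - 1 ≡ 2. → (17, 2)
7P: (17, 2) + (6, 10). λ = (10 - 2)/(6 - 17) ≡ 8/20 mod 31. 20⁻¹ ≡ 14 (mod 31), so λ ≡ 19.
  x = λ² - 17 - 6 = 361 - 23 ≡ 28; y = λ·(17 - 28) - 2 ≡ 6. → (28, 6)
8P: (28, 6) + (6, 10). λ = (10 - 6)/(6 - 28) ≡ 4/9 mod 31. 9⁻¹ ≡ 7 (mod 31), so λ ≡ 28.
  x = λ² - 28 - 6 = 784 - 34 ≡ 6; y = λ·(28 - 6) - 6 ≡ 21. → (6, 21)
9P: (6, 21) + (6, 10): same x and y₁ ≡ -y₂, so the sum is ∞.
9P = ∞, so the order is 9.

9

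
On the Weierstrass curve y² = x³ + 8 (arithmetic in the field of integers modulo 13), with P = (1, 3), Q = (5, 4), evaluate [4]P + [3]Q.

First 4P:
Double-and-add on 4 = (100)₂. Start with P = (1, 3) for the leading 1-bit.
double: tangent at (1, 3): λ = (3·1² + 0)/(2·3) ≡ 3/6. 6⁻¹ ≡ 11 (mod 13), so λ ≡ 3·11 ≡ 7.
  x = λ² - 1 - 1 = 49 - 2 ≡ 8; y = λ·(1 - 8) - 3 ≡ 0. → (8, 0)
double: (8, 0) + (8, 0): same x and y₁ ≡ -y₂, so the sum is 𝒪.
4P = 𝒪.
Next 3Q:
Repeated addition: build up to 3Q.
2Q: tangent at (5, 4): λ = (3·5² + 0)/(2·4) ≡ 10/8. 8⁻¹ ≡ 5 (mod 13) since 8·5 = 40 ≡ 1, so λ ≡ 10·5 ≡ 11.
  x = λ² - 5 - 5 = 121 - 10 ≡ 7; y = λ·(5 - 7) - 4 ≡ 0. → (7, 0)
3Q: (7, 0) + (5, 4). λ = (4 - 0)/(5 - 7) ≡ 4/11 mod 13. 11⁻¹ ≡ 6 (mod 13), so λ ≡ 11.
  x = λ² - 7 - 5 = 121 - 12 ≡ 5; y = λ·(7 - 5) - 0 ≡ 9. → (5, 9)
3Q = (5, 9).
Finally 4P + 3Q:
𝒪 + (5, 9) = (5, 9) (identity).

(5, 9)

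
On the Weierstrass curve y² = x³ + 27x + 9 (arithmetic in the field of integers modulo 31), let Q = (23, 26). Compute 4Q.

Double-and-add on 4 = (100)₂. Start with Q = (23, 26) for the leading 1-bit.
double: tangent at (23, 26): λ = (3·23² + 27)/(2·26) ≡ 2/21. 21⁻¹ ≡ 3 (mod 31) since 21·3 = 63 ≡ 1, so λ ≡ 2·3 ≡ 6.
  x = λ² - 23 - 23 = 36 - 46 ≡ 21; y = λ·(23 - 21) - 26 ≡ 17. → (21, 17)
double: tangent at (21, 17): λ = (3·21² + 27)/(2·17) ≡ 17/3. 3⁻¹ ≡ 21 (mod 31) since 3·21 = 63 ≡ 1, so λ ≡ 17·21 ≡ 16.
  x = λ² - 21 - 21 = 256 - 42 ≡ 28; y = λ·(21 - 28) - 17 ≡ 26. → (28, 26)

(28, 26)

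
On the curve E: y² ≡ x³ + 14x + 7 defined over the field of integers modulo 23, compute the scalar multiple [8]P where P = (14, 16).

Double-and-add on 8 = (1000)₂. Start with P = (14, 16) for the leading 1-bit.
double: tangent at (14, 16): λ = (3·14² + 14)/(2·16) ≡ 4/9. 9⁻¹ ≡ 18 (mod 23), so λ ≡ 4·18 ≡ 3.
  x = λ² - 14 - 14 = 9 - 28 ≡ 4; y = λ·(14 - 4) - 16 ≡ 14. → (4, 14)
double: tangent at (4, 14): λ = (3·4² + 14)/(2·14) ≡ 16/5. 5⁻¹ ≡ 14 (mod 23), so λ ≡ 16·14 ≡ 17.
  x = λ² - 4 - 4 = 289 - 8 ≡ 5; y = λ·(4 - 5) - 14 ≡ 15. → (5, 15)
double: tangent at (5, 15): λ = (3·5² + 14)/(2·15) ≡ 20/7. 7⁻¹ ≡ 10 (mod 23), so λ ≡ 20·10 ≡ 16.
  x = λ² - 5 - 5 = 256 - 10 ≡ 16; y = λ·(5 - 16) - 15 ≡ 16. → (16, 16)

(16, 16)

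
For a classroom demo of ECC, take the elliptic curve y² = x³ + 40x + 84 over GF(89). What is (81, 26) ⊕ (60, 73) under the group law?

(41, 54)

(81, 26) + (60, 73). λ = (73 - 26)/(60 - 81) ≡ 47/68 mod 89. 68⁻¹ ≡ 72 (mod 89), so λ ≡ 2.
  x = λ² - 81 - 60 = 4 - 141 ≡ 41; y = λ·(81 - 41) - 26 ≡ 54. → (41, 54)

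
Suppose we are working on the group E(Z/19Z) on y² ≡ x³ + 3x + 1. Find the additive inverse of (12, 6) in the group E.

(12, 13)

-(12, 6) = (12, -6 mod 19) = (12, 13).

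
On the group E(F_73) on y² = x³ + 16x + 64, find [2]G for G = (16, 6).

(43, 55)

tangent at (16, 6): λ = (3·16² + 16)/(2·6) ≡ 54/12. 12⁻¹ ≡ 67 (mod 73), so λ ≡ 54·67 ≡ 41.
  x = λ² - 16 - 16 = 1681 - 32 ≡ 43; y = λ·(16 - 43) - 6 ≡ 55. → (43, 55)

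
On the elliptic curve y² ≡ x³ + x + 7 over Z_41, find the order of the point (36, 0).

2

2P: (36, 0) + (36, 0): same x and y₁ ≡ -y₂, so the sum is the point at infinity.
2P = the point at infinity, so the order is 2.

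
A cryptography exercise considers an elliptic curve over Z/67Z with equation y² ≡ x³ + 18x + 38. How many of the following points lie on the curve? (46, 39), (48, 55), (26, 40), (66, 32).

(46, 39): 39² ≡ 47, rhs ≡ 47 → on.
(48, 55): 55² ≡ 10, rhs ≡ 6 → off.
(26, 40): 40² ≡ 59, rhs ≡ 59 → on.
(66, 32): 32² ≡ 19, rhs ≡ 19 → on.

3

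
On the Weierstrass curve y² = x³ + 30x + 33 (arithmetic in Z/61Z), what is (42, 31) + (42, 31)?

tangent at (42, 31): λ = (3·42² + 30)/(2·31) ≡ 15/1. 1⁻¹ ≡ 1 (mod 61) since 1·1 = 1 ≡ 1, so λ ≡ 15·1 ≡ 15.
  x = λ² - 42 - 42 = 225 - 84 ≡ 19; y = λ·(42 - 19) - 31 ≡ 9. → (19, 9)

(19, 9)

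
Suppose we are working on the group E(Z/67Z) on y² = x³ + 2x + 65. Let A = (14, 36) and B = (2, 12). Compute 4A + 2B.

First 4A:
Repeated addition: build up to 4A.
2A: tangent at (14, 36): λ = (3·14² + 2)/(2·36) ≡ 54/5. 5⁻¹ ≡ 27 (mod 67) since 5·27 = 135 ≡ 1, so λ ≡ 54·27 ≡ 51.
  x = λ² - 14 - 14 = 2601 - 28 ≡ 27; y = λ·(14 - 27) - 36 ≡ 38. → (27, 38)
3A: (27, 38) + (14, 36). λ = (36 - 38)/(14 - 27) ≡ 65/54 mod 67. 54⁻¹ ≡ 36 (mod 67), so λ ≡ 62.
  x = λ² - 27 - 14 = 3844 - 41 ≡ 51; y = λ·(27 - 51) - 38 ≡ 15. → (51, 15)
4A: (51, 15) + (14, 36). λ = (36 - 15)/(14 - 51) ≡ 21/30 mod 67. 30⁻¹ ≡ 38 (mod 67), so λ ≡ 61.
  x = λ² - 51 - 14 = 3721 - 65 ≡ 38; y = λ·(51 - 38) - 15 ≡ 41. → (38, 41)
4A = (38, 41).
Next 2B:
Repeated addition: build up to 2B.
2B: tangent at (2, 12): λ = (3·2² + 2)/(2·12) ≡ 14/24. 24⁻¹ ≡ 14 (mod 67), so λ ≡ 14·14 ≡ 62.
  x = λ² - 2 - 2 = 3844 - 4 ≡ 21; y = λ·(2 - 21) - 12 ≡ 16. → (21, 16)
2B = (21, 16).
Finally 4A + 2B:
(38, 41) + (21, 16). λ = (16 - 41)/(21 - 38) ≡ 42/50 mod 67. 50⁻¹ ≡ 63 (mod 67), so λ ≡ 33.
  x = λ² - 38 - 21 = 1089 - 59 ≡ 25; y = λ·(38 - 25) - 41 ≡ 53. → (25, 53)

(25, 53)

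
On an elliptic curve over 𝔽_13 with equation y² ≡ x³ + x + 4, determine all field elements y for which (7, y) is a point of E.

4, 9

x³ + 1x + 4 = 354 ≡ 3 (mod 13).
Square roots of 3 mod 13: 4 and 9 (since 4² = 16 ≡ 3).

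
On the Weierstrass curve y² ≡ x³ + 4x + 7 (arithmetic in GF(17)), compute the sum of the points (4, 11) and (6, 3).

(4, 11) + (6, 3). λ = (3 - 11)/(6 - 4) ≡ 9/2 mod 17. 2⁻¹ ≡ 9 (mod 17) since 2·9 = 18 ≡ 1, so λ ≡ 13.
  x = λ² - 4 - 6 = 169 - 10 ≡ 6; y = λ·(4 - 6) - 11 ≡ 14. → (6, 14)

(6, 14)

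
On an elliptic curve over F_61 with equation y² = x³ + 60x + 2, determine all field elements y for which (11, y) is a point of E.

x³ + 60x + 2 = 1993 ≡ 41 (mod 61).
Square roots of 41 mod 61: 23 and 38 (since 23² = 529 ≡ 41).

23, 38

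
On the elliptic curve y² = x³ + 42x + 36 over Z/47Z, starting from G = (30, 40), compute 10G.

Double-and-add on 10 = (1010)₂. Start with G = (30, 40) for the leading 1-bit.
double: tangent at (30, 40): λ = (3·30² + 42)/(2·40) ≡ 16/33. 33⁻¹ ≡ 10 (mod 47), so λ ≡ 16·10 ≡ 19.
  x = λ² - 30 - 30 = 361 - 60 ≡ 19; y = λ·(30 - 19) - 40 ≡ 28. → (19, 28)
double: tangent at (19, 28): λ = (3·19² + 42)/(2·28) ≡ 44/9. 9⁻¹ ≡ 21 (mod 47) since 9·21 = 189 ≡ 1, so λ ≡ 44·21 ≡ 31.
  x = λ² - 19 - 19 = 961 - 38 ≡ 30; y = λ·(19 - 30) - 28 ≡ 7. → (30, 7)
add G: (30, 7) + (30, 40): same x and y₁ ≡ -y₂, so the sum is the point at infinity.
double: the point at infinity + the point at infinity = the point at infinity (identity).

O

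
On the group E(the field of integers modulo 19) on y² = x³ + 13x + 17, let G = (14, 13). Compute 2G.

tangent at (14, 13): λ = (3·14² + 13)/(2·13) ≡ 12/7. 7⁻¹ ≡ 11 (mod 19), so λ ≡ 12·11 ≡ 18.
  x = λ² - 14 - 14 = 324 - 28 ≡ 11; y = λ·(14 - 11) - 13 ≡ 3. → (11, 3)

(11, 3)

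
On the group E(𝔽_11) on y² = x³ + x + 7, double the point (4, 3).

tangent at (4, 3): λ = (3·4² + 1)/(2·3) ≡ 5/6. 6⁻¹ ≡ 2 (mod 11) since 6·2 = 12 ≡ 1, so λ ≡ 5·2 ≡ 10.
  x = λ² - 4 - 4 = 100 - 8 ≡ 4; y = λ·(4 - 4) - 3 ≡ 8. → (4, 8)

(4, 8)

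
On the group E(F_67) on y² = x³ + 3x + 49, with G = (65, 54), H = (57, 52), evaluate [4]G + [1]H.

First 4G:
Double-and-add on 4 = (100)₂. Start with G = (65, 54) for the leading 1-bit.
double: tangent at (65, 54): λ = (3·65² + 3)/(2·54) ≡ 15/41. 41⁻¹ ≡ 18 (mod 67), so λ ≡ 15·18 ≡ 2.
  x = λ² - 65 - 65 = 4 - 130 ≡ 8; y = λ·(65 - 8) - 54 ≡ 60. → (8, 60)
double: tangent at (8, 60): λ = (3·8² + 3)/(2·60) ≡ 61/53. 53⁻¹ ≡ 43 (mod 67) since 53·43 = 2279 ≡ 1, so λ ≡ 61·43 ≡ 10.
  x = λ² - 8 - 8 = 100 - 16 ≡ 17; y = λ·(8 - 17) - 60 ≡ 51. → (17, 51)
4G = (17, 51).
Finally 4G + H:
(17, 51) + (57, 52). λ = (52 - 51)/(57 - 17) ≡ 1/40 mod 67. 40⁻¹ ≡ 62 (mod 67), so λ ≡ 62.
  x = λ² - 17 - 57 = 3844 - 74 ≡ 18; y = λ·(17 - 18) - 51 ≡ 21. → (18, 21)

(18, 21)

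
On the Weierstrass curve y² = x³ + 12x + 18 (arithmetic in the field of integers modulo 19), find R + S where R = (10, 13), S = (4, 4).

(10, 13) + (4, 4). λ = (4 - 13)/(4 - 10) ≡ 10/13 mod 19. 13⁻¹ ≡ 3 (mod 19) since 13·3 = 39 ≡ 1, so λ ≡ 11.
  x = λ² - 10 - 4 = 121 - 14 ≡ 12; y = λ·(10 - 12) - 13 ≡ 3. → (12, 3)

(12, 3)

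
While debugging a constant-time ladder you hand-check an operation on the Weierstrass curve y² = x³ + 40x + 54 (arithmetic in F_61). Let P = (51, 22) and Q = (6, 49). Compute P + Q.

(51, 22) + (6, 49). λ = (49 - 22)/(6 - 51) ≡ 27/16 mod 61. 16⁻¹ ≡ 42 (mod 61), so λ ≡ 36.
  x = λ² - 51 - 6 = 1296 - 57 ≡ 19; y = λ·(51 - 19) - 22 ≡ 32. → (19, 32)

(19, 32)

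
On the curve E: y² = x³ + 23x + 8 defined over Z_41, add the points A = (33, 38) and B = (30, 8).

(33, 38) + (30, 8). λ = (8 - 38)/(30 - 33) ≡ 11/38 mod 41. 38⁻¹ ≡ 27 (mod 41), so λ ≡ 10.
  x = λ² - 33 - 30 = 100 - 63 ≡ 37; y = λ·(33 - 37) - 38 ≡ 4. → (37, 4)

(37, 4)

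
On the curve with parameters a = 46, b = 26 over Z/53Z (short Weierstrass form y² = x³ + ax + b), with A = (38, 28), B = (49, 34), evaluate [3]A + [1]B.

First 3A:
Repeated addition: build up to 3A.
2A: tangent at (38, 28): λ = (3·38² + 46)/(2·28) ≡ 32/3. 3⁻¹ ≡ 18 (mod 53), so λ ≡ 32·18 ≡ 46.
  x = λ² - 38 - 38 = 2116 - 76 ≡ 26; y = λ·(38 - 26) - 28 ≡ 47. → (26, 47)
3A: (26, 47) + (38, 28). λ = (28 - 47)/(38 - 26) ≡ 34/12 mod 53. 12⁻¹ ≡ 31 (mod 53), so λ ≡ 47.
  x = λ² - 26 - 38 = 2209 - 64 ≡ 25; y = λ·(26 - 25) - 47 ≡ 0. → (25, 0)
3A = (25, 0).
Finally 3A + B:
(25, 0) + (49, 34). λ = (34 - 0)/(49 - 25) ≡ 34/24 mod 53. 24⁻¹ ≡ 42 (mod 53), so λ ≡ 50.
  x = λ² - 25 - 49 = 2500 - 74 ≡ 41; y = λ·(25 - 41) - 0 ≡ 48. → (41, 48)

(41, 48)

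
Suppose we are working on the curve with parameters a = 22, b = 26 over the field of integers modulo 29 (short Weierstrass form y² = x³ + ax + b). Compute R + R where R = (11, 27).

tangent at (11, 27): λ = (3·11² + 22)/(2·27) ≡ 8/25. 25⁻¹ ≡ 7 (mod 29) since 25·7 = 175 ≡ 1, so λ ≡ 8·7 ≡ 27.
  x = λ² - 11 - 11 = 729 - 22 ≡ 11; y = λ·(11 - 11) - 27 ≡ 2. → (11, 2)

(11, 2)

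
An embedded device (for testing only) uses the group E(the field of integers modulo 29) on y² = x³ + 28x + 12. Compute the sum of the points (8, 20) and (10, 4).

(8, 20) + (10, 4). λ = (4 - 20)/(10 - 8) ≡ 13/2 mod 29. 2⁻¹ ≡ 15 (mod 29) since 2·15 = 30 ≡ 1, so λ ≡ 21.
  x = λ² - 8 - 10 = 441 - 18 ≡ 17; y = λ·(8 - 17) - 20 ≡ 23. → (17, 23)

(17, 23)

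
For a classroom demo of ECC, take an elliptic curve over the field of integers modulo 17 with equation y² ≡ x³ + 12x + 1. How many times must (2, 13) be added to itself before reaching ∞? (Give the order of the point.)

8

2P: tangent at (2, 13): λ = (3·2² + 12)/(2·13) ≡ 7/9. 9⁻¹ ≡ 2 (mod 17), so λ ≡ 7·2 ≡ 14.
  x = λ² - 2 - 2 = 196 - 4 ≡ 5; y = λ·(2 - 5) - 13 ≡ 13. → (5, 13)
3P: (5, 13) + (2, 13). λ = (13 - 13)/(2 - 5) ≡ 0/14 mod 17. 14⁻¹ ≡ 11 (mod 17), so λ ≡ 0.
  x = λ² - 5 - 2 = 0 - 7 ≡ 10; y = λ·(5 - 10) - 13 ≡ 4. → (10, 4)
4P: (10, 4) + (2, 13). λ = (13 - 4)/(2 - 10) ≡ 9/9 mod 17. 9⁻¹ ≡ 2 (mod 17), so λ ≡ 1.
  x = λ² - 10 - 2 = 1 - 12 ≡ 6; y = λ·(10 - 6) - 4 ≡ 0. → (6, 0)
5P: (6, 0) + (2, 13). λ = (13 - 0)/(2 - 6) ≡ 13/13 mod 17. 13⁻¹ ≡ 4 (mod 17) since 13·4 = 52 ≡ 1, so λ ≡ 1.
  x = λ² - 6 - 2 = 1 - 8 ≡ 10; y = λ·(6 - 10) - 0 ≡ 13. → (10, 13)
6P: (10, 13) + (2, 13). λ = (13 - 13)/(2 - 10) ≡ 0/9 mod 17. 9⁻¹ ≡ 2 (mod 17), so λ ≡ 0.
  x = λ² - 10 - 2 = 0 - 12 ≡ 5; y = λ·(10 - 5) - 13 ≡ 4. → (5, 4)
7P: (5, 4) + (2, 13). λ = (13 - 4)/(2 - 5) ≡ 9/14 mod 17. 14⁻¹ ≡ 11 (mod 17), so λ ≡ 14.
  x = λ² - 5 - 2 = 196 - 7 ≡ 2; y = λ·(5 - 2) - 4 ≡ 4. → (2, 4)
8P: (2, 4) + (2, 13): same x and y₁ ≡ -y₂, so the sum is ∞.
8P = ∞, so the order is 8.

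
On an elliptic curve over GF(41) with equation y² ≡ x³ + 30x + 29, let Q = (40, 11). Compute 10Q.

Double-and-add on 10 = (1010)₂. Start with Q = (40, 11) for the leading 1-bit.
double: tangent at (40, 11): λ = (3·40² + 30)/(2·11) ≡ 33/22. 22⁻¹ ≡ 28 (mod 41), so λ ≡ 33·28 ≡ 22.
  x = λ² - 40 - 40 = 484 - 80 ≡ 35; y = λ·(40 - 35) - 11 ≡ 17. → (35, 17)
double: tangent at (35, 17): λ = (3·35² + 30)/(2·17) ≡ 15/34. 34⁻¹ ≡ 35 (mod 41), so λ ≡ 15·35 ≡ 33.
  x = λ² - 35 - 35 = 1089 - 70 ≡ 35; y = λ·(35 - 35) - 17 ≡ 24. → (35, 24)
add Q: (35, 24) + (40, 11). λ = (11 - 24)/(40 - 35) ≡ 28/5 mod 41. 5⁻¹ ≡ 33 (mod 41) since 5·33 = 165 ≡ 1, so λ ≡ 22.
  x = λ² - 35 - 40 = 484 - 75 ≡ 40; y = λ·(35 - 40) - 24 ≡ 30. → (40, 30)
double: tangent at (40, 30): λ = (3·40² + 30)/(2·30) ≡ 33/19. 19⁻¹ ≡ 13 (mod 41), so λ ≡ 33·13 ≡ 19.
  x = λ² - 40 - 40 = 361 - 80 ≡ 35; y = λ·(40 - 35) - 30 ≡ 24. → (35, 24)

(35, 24)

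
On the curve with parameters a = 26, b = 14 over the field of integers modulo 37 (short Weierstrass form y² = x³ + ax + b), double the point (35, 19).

(5, 11)

tangent at (35, 19): λ = (3·35² + 26)/(2·19) ≡ 1/1. 1⁻¹ ≡ 1 (mod 37) since 1·1 = 1 ≡ 1, so λ ≡ 1·1 ≡ 1.
  x = λ² - 35 - 35 = 1 - 70 ≡ 5; y = λ·(35 - 5) - 19 ≡ 11. → (5, 11)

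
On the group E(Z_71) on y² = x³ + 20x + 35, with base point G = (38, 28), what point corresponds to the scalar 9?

Repeated addition: build up to 9G.
2G: tangent at (38, 28): λ = (3·38² + 20)/(2·28) ≡ 21/56. 56⁻¹ ≡ 52 (mod 71), so λ ≡ 21·52 ≡ 27.
  x = λ² - 38 - 38 = 729 - 76 ≡ 14; y = λ·(38 - 14) - 28 ≡ 52. → (14, 52)
3G: (14, 52) + (38, 28). λ = (28 - 52)/(38 - 14) ≡ 47/24 mod 71. 24⁻¹ ≡ 3 (mod 71), so λ ≡ 70.
  x = λ² - 14 - 38 = 4900 - 52 ≡ 20; y = λ·(14 - 20) - 52 ≡ 25. → (20, 25)
4G: (20, 25) + (38, 28). λ = (28 - 25)/(38 - 20) ≡ 3/18 mod 71. 18⁻¹ ≡ 4 (mod 71) since 18·4 = 72 ≡ 1, so λ ≡ 12.
  x = λ² - 20 - 38 = 144 - 58 ≡ 15; y = λ·(20 - 15) - 25 ≡ 35. → (15, 35)
5G: (15, 35) + (38, 28). λ = (28 - 35)/(38 - 15) ≡ 64/23 mod 71. 23⁻¹ ≡ 34 (mod 71), so λ ≡ 46.
  x = λ² - 15 - 38 = 2116 - 53 ≡ 4; y = λ·(15 - 4) - 35 ≡ 45. → (4, 45)
6G: (4, 45) + (38, 28). λ = (28 - 45)/(38 - 4) ≡ 54/34 mod 71. 34⁻¹ ≡ 23 (mod 71), so λ ≡ 35.
  x = λ² - 4 - 38 = 1225 - 42 ≡ 47; y = λ·(4 - 47) - 45 ≡ 12. → (47, 12)
7G: (47, 12) + (38, 28). λ = (28 - 12)/(38 - 47) ≡ 16/62 mod 71. 62⁻¹ ≡ 63 (mod 71) since 62·63 = 3906 ≡ 1, so λ ≡ 14.
  x = λ² - 47 - 38 = 196 - 85 ≡ 40; y = λ·(47 - 40) - 12 ≡ 15. → (40, 15)
8G: (40, 15) + (38, 28). λ = (28 - 15)/(38 - 40) ≡ 13/69 mod 71. 69⁻¹ ≡ 35 (mod 71), so λ ≡ 29.
  x = λ² - 40 - 38 = 841 - 78 ≡ 53; y = λ·(40 - 53) - 15 ≡ 34. → (53, 34)
9G: (53, 34) + (38, 28). λ = (28 - 34)/(38 - 53) ≡ 65/56 mod 71. 56⁻¹ ≡ 52 (mod 71), so λ ≡ 43.
  x = λ² - 53 - 38 = 1849 - 91 ≡ 54; y = λ·(53 - 54) - 34 ≡ 65. → (54, 65)

(54, 65)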